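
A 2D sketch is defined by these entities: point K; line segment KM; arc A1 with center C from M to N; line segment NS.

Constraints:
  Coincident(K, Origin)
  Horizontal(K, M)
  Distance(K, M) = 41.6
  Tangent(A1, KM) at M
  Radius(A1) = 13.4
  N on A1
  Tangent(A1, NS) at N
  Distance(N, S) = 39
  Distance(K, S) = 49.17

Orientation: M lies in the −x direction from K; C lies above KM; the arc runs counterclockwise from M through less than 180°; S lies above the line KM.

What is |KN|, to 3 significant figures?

30.3

K is at the origin; KM is horizontal with |KM| = 41.6 and M on the −x side, so M = (-41.6, 0.00). The tangent condition forces CM to be normal to KM, so C = M + (0, 13.4) = (-41.6, 13.4). Since CN ⟂ NS (tangency), |CS| = √(13.4² + 39.0²) = 41.2 regardless of where N sits on A1. So S lies on both circle(K, 49.17) and circle(C, 41.2); the above-KM intersection is S = (-16.7, 46.3). N is the foot of the tangent from S: N = (-28.9, 9.21).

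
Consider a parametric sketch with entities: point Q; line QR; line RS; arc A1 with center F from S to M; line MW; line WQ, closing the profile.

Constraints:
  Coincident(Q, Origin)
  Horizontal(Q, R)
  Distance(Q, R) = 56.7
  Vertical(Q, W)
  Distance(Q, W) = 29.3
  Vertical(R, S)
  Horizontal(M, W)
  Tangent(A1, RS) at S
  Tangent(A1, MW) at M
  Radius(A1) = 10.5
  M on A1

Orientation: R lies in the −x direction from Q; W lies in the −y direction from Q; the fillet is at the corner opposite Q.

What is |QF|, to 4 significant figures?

49.88

Q is at the origin; QR is horizontal with |QR| = 56.7 and R on the −x side, so R = (-56.70, 0.000). Q and W share the same x with |QW| = 29.3 and W on the −y side, so W = (0.000, -29.30). The virtual corner opposite Q is at (-56.70, -29.30). A1 meets RS tangentially, so FS is at right angles to RS and A1 meets MW tangentially, so FM is at right angles to MW, with radius 10.5, so the center F sits 10.5 in from both sides at F = (-46.20, -18.80). Then |QF| = |F − Q| = 49.88.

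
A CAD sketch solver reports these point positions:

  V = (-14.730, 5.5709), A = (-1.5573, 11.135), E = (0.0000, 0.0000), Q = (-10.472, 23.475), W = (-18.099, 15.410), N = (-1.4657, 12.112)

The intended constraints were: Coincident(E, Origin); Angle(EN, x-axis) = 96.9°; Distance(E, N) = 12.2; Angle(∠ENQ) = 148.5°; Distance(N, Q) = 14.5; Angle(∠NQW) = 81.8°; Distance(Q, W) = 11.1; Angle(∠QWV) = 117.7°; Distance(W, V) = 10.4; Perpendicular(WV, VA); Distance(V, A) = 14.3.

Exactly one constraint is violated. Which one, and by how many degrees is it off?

Perpendicular(WV, VA) — off by 4.00°.

E = (0.00, 0.00) ✓; EN at 96.90° ✓; |EN| = 12.20 ✓; ∠ENQ = 148.5° ✓; |NQ| = 14.50 ✓; ∠NQW = 81.80° ✓; |QW| = 11.10 ✓; ∠QWV = 117.7° ✓; |WV| = 10.40 ✓; ∠(WV, VA) = 94.00° ✗; |VA| = 14.30 ✓.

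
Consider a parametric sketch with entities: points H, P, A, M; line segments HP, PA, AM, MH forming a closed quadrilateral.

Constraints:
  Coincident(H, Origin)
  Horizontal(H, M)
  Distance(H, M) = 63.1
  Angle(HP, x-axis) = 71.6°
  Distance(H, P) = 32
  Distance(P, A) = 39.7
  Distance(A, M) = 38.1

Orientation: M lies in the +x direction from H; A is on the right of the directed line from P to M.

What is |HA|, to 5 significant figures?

26.260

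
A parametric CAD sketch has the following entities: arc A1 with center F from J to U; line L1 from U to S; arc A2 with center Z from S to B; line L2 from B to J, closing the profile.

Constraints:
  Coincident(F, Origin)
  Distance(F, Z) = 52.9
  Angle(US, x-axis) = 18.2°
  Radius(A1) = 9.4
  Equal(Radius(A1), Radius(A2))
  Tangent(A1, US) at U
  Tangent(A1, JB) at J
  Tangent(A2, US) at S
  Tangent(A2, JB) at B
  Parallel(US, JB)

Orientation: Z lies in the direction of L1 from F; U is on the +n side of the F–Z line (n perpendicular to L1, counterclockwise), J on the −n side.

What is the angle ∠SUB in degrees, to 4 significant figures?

19.56°

Tangency of A1 to both parallel lines with radius 9.4 puts U and J at F ± 9.4·n: U = (-2.936, 8.930), J = (2.936, -8.930). Equal radii place S and B the same way about Z: S = Z + 9.4·n = (47.32, 25.45), B = Z − 9.4·n = (53.19, 7.593). Then cos ∠SUB = US·UB / (|US||UB|), giving 19.56°.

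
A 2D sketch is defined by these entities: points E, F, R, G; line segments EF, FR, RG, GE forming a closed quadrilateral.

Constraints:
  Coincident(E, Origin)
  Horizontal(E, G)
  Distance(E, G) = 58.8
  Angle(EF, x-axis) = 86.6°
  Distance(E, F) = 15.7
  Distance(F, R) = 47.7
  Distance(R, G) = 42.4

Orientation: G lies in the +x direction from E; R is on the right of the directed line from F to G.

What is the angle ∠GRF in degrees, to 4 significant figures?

83.20°

E is at the origin; EG is horizontal with |EG| = 58.8 and G in +x, so G = (58.8, 0). EF runs at 86.6° with |EF| = 15.7, so F = (0.9311, 15.67). R is determined by |FR| = 47.7 and |RG| = 42.4 together: it lies at the intersection of circle(F, 47.7) and circle(G, 42.4). With |FG| = 59.95, the foot of the radical line on FG is 33.96 from F and the perpendicular offset is √(47.7² − 33.96²) = 33.50. Taking the right-of-FG solution: R = (24.95, -25.54).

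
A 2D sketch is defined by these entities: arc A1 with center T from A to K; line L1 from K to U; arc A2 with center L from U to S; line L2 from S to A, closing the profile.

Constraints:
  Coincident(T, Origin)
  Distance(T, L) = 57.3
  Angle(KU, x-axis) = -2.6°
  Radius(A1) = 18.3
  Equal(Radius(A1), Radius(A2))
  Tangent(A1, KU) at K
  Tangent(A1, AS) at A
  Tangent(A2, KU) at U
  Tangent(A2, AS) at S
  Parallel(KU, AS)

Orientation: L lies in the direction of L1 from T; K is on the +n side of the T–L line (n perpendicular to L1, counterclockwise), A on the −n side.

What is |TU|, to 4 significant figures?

60.15

The slot axis is L1's direction at -2.6°, so u = (cos -2.6°, sin -2.6°) = (0.9990, -0.04536) and n = (−sin -2.6°, cos -2.6°) = (0.04536, 0.9990). T is at the origin and L lies 57.3 along u from T, so L = 57.3·u = (57.24, -2.599). Tangency of A1 to both parallel lines with radius 18.3 puts K and A at T ± 18.3·n: K = (0.8301, 18.28), A = (-0.8301, -18.28). Equal radii place U and S the same way about L: U = L + 18.3·n = (58.07, 15.68), S = L − 18.3·n = (56.41, -20.88). Then |TU| = |U − T| = 60.15.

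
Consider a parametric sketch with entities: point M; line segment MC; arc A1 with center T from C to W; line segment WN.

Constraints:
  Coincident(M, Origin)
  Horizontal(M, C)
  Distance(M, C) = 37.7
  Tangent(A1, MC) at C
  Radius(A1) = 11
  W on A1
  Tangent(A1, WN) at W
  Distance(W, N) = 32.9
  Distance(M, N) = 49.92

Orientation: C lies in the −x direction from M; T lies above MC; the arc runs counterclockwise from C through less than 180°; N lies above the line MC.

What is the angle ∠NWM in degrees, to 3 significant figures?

108°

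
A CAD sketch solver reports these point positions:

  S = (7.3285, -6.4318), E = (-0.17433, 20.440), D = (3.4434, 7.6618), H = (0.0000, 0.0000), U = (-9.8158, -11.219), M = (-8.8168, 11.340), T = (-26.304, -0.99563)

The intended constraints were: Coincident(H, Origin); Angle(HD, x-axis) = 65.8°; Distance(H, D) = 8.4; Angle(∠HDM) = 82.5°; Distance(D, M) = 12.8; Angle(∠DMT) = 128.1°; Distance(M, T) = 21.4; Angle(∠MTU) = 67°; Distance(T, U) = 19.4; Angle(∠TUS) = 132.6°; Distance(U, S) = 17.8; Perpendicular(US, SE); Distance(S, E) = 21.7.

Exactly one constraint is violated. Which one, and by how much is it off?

Distance(S, E) = 21.7 — off by 6.20.

H = (0.00, 0.00) ✓; HD at 65.80° ✓; |HD| = 8.400 ✓; ∠HDM = 82.50° ✓; |DM| = 12.80 ✓; ∠DMT = 128.1° ✓; |MT| = 21.40 ✓; ∠MTU = 67.00° ✓; |TU| = 19.40 ✓; ∠TUS = 132.6° ✓; |US| = 17.80 ✓; ∠(US, SE) = 90.00° ✓; |SE| = 27.90 ✗.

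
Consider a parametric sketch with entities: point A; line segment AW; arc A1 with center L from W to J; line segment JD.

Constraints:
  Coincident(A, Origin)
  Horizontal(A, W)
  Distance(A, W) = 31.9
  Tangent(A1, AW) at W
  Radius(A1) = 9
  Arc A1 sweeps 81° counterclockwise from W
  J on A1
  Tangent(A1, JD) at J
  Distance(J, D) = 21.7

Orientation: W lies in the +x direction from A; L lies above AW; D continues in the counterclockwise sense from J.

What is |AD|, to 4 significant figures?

52.86

A is at the origin; A and W share the same y with |AW| = 31.9 and W on the +x side, so W = (31.90, 0.000). A1 meets AW tangentially, so LW is at right angles to AW, so L = W + (0, 9) = (31.90, 9.000). On A1, W sits at bearing -90° from L; an 81° counterclockwise sweep puts J at bearing -9°, so J = L + 9.0·(cos -9°, sin -9°) = (40.79, 7.592). A1 meets JD tangentially, so LJ is at right angles to JD, so JD runs along (−sin -9°, cos -9°); with |JD| = 21.7, D = (44.18, 29.02). Then |AD| = |D − A| = 52.86.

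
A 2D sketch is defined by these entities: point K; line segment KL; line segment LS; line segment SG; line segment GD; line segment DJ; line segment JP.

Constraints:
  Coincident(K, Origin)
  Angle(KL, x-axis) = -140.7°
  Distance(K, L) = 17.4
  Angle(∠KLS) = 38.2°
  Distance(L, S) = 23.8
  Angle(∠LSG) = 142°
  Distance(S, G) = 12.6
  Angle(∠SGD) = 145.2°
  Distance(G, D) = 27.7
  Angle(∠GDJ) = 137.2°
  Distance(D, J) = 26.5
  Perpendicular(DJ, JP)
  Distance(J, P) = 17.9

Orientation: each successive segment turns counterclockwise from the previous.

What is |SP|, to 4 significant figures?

51.27

K is at the origin; KL runs at -140.7° with length 17.4, so L = (-13.46, -11.02). ∠KLS = 38.2° gives LS at 1.100° from the x-axis; with |LS| = 23.8, S = (10.33, -10.56). ∠LSG = 142.0° gives SG at 39.10° from the x-axis; with |SG| = 12.6, G = (20.11, -2.617). ∠SGD = 145.2° gives GD at 73.90° from the x-axis; with |GD| = 27.7, D = (27.79, 24.00). ∠GDJ = 137.2° gives DJ at 116.7° from the x-axis; with |DJ| = 26.5, J = (15.88, 47.67). The perpendicularity gives JP at right angles to DJ, so JP runs at -153.3°; with |JP| = 17.9, P = (-0.1077, 39.63). Then |SP| = |P − S| = 51.27.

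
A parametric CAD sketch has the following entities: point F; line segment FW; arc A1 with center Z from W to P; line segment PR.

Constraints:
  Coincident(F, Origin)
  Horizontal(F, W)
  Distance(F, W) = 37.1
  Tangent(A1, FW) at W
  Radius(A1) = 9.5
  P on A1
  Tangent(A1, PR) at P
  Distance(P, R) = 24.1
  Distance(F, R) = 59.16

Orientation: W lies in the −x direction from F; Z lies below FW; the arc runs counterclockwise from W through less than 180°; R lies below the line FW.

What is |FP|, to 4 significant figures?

47.25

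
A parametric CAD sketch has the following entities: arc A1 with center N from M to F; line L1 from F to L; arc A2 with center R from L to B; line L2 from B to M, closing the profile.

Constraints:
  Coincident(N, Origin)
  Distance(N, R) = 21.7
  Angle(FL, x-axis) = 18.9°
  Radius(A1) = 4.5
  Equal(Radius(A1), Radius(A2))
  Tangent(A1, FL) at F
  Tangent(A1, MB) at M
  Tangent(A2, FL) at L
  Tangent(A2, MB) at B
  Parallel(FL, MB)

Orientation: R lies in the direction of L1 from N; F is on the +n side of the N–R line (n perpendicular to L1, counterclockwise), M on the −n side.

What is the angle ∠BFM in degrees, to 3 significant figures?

67.5°

The slot axis is L1's direction at 18.9°, so u = (cos 18.9°, sin 18.9°) = (0.946, 0.324) and n = (−sin 18.9°, cos 18.9°) = (-0.324, 0.946). N is at the origin and R lies 21.7 along u from N, so R = 21.7·u = (20.5, 7.03). Tangency of A1 to both parallel lines with radius 4.5 puts F and M at N ± 4.5·n: F = (-1.46, 4.26), M = (1.46, -4.26). Equal radii place L and B the same way about R: L = R + 4.5·n = (19.1, 11.3), B = R − 4.5·n = (22.0, 2.77). Then cos ∠BFM = FB·FM / (|FB||FM|), giving 67.5°.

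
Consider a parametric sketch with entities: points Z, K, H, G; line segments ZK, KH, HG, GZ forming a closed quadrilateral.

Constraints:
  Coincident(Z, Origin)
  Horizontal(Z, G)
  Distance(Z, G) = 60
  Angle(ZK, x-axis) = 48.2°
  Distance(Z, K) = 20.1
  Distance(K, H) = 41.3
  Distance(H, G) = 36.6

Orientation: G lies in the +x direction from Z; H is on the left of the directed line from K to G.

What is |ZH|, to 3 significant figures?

60.6

Checks: Z.y = 0.00, G.y = 0.00 ✓; |KH| = 41.30 ✓; |HG| = 36.60 ✓.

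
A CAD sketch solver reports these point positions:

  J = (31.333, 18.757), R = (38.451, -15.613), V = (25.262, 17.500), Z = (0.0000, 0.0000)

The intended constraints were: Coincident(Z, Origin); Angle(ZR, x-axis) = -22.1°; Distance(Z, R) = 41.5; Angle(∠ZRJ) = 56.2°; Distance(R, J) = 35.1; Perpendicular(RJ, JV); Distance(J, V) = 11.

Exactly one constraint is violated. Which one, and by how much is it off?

Distance(J, V) = 11 — off by 4.80.

Z = (0.00, 0.00) ✓; ZR at -22.10° ✓; |ZR| = 41.50 ✓; ∠ZRJ = 56.20° ✓; |RJ| = 35.10 ✓; ∠(RJ, JV) = 90.00° ✓; |JV| = 6.200 ✗.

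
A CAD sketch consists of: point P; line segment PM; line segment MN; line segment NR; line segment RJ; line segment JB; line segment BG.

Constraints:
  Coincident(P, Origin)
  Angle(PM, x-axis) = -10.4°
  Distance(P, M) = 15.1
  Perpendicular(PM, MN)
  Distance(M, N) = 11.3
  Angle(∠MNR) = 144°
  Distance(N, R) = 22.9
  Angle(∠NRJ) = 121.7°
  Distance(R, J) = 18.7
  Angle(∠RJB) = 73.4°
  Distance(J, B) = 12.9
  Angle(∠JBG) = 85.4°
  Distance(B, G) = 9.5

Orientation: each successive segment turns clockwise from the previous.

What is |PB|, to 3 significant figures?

20.5

P is at the origin; PM runs at -10.4° with length 15.1, so M = (14.9, -2.73). PM is perpendicular to MN, so MN runs at -100°; with |MN| = 11.3, N = (12.8, -13.8). ∠MNR = 144.0° gives NR at -136° from the x-axis; with |NR| = 22.9, R = (-3.77, -29.6). ∠NRJ = 121.7° gives RJ at 165° from the x-axis; with |RJ| = 18.7, J = (-21.9, -24.9). ∠RJB = 73.4° gives JB at 58.7° from the x-axis; with |JB| = 12.9, B = (-15.2, -13.9). Then |PB| = |B − P| = 20.5.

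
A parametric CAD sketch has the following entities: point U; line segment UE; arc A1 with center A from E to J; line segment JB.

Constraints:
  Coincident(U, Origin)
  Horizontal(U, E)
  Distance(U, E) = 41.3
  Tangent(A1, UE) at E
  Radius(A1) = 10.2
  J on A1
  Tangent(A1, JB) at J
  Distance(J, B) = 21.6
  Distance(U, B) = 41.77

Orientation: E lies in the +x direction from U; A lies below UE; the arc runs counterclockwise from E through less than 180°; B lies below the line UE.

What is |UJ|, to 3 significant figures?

32.4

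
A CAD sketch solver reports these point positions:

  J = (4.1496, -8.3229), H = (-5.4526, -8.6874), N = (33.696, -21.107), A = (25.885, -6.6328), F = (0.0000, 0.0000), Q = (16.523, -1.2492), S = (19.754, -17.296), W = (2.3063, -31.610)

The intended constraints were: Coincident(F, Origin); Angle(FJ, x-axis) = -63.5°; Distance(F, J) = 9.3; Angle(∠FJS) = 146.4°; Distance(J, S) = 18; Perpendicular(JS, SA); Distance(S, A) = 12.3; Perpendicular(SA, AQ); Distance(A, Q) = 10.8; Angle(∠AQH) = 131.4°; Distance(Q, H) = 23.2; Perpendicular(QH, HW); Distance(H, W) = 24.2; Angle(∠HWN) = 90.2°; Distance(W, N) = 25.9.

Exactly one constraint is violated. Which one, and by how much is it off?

Distance(W, N) = 25.9 — off by 7.20.

F = (0.00, 0.00) ✓; FJ at -63.50° ✓; |FJ| = 9.300 ✓; ∠FJS = 146.4° ✓; |JS| = 18.00 ✓; ∠(JS, SA) = 90.00° ✓; |SA| = 12.30 ✓; ∠(SA, AQ) = 90.00° ✓; |AQ| = 10.80 ✓; ∠AQH = 131.4° ✓; |QH| = 23.20 ✓; ∠(QH, HW) = 90.00° ✓; |HW| = 24.20 ✓; ∠HWN = 90.20° ✓; |WN| = 33.10 ✗.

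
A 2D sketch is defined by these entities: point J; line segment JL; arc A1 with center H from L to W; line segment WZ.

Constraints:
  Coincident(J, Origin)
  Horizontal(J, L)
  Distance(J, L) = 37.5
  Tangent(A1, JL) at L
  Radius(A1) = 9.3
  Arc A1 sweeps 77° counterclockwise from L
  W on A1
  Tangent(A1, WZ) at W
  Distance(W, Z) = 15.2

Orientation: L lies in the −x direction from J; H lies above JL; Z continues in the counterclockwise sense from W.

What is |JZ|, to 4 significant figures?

33.33

J is at the origin; JL is horizontal with |JL| = 37.5 and L on the −x side, so L = (-37.50, 0.000). Since A1 is tangent to JL there, HL ⟂ JL, so H = L + (0, 9.3) = (-37.50, 9.300). On A1, L sits at bearing -90° from H; a 77° counterclockwise sweep puts W at bearing -13°, so W = H + 9.3·(cos -13°, sin -13°) = (-28.44, 7.208). The tangent condition forces HW to be normal to WZ, so WZ runs along (−sin -13°, cos -13°); with |WZ| = 15.2, Z = (-25.02, 22.02). Then |JZ| = |Z − J| = 33.33.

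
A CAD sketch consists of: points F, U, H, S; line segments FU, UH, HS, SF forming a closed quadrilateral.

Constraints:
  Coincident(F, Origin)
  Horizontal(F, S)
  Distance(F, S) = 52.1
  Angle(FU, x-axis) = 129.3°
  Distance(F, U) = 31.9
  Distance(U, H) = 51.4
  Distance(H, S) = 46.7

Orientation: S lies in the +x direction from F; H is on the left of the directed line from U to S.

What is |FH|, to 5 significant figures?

49.594

Checks: F.y = 0.00, S.y = 0.00 ✓; |UH| = 51.40 ✓; |HS| = 46.70 ✓.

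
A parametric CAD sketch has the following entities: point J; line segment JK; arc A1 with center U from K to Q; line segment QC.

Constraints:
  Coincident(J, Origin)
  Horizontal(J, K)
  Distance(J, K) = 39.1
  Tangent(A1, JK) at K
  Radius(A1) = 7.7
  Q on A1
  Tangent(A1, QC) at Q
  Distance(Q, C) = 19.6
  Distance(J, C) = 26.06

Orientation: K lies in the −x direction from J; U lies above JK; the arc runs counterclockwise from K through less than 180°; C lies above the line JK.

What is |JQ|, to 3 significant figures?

33.6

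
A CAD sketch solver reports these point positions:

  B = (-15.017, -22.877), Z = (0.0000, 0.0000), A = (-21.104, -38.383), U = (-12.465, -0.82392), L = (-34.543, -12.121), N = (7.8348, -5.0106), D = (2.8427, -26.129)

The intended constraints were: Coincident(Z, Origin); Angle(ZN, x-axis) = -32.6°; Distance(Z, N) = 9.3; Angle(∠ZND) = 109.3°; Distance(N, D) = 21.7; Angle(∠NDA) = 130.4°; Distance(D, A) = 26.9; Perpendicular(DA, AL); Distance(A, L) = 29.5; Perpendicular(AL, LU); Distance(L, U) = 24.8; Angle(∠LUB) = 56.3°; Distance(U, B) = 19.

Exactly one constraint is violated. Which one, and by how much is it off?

Distance(U, B) = 19 — off by 3.20.

Z = (0.00, 0.00) ✓; ZN at -32.60° ✓; |ZN| = 9.300 ✓; ∠ZND = 109.3° ✓; |ND| = 21.70 ✓; ∠NDA = 130.4° ✓; |DA| = 26.90 ✓; ∠(DA, AL) = 90.00° ✓; |AL| = 29.50 ✓; ∠(AL, LU) = 90.00° ✓; |LU| = 24.80 ✓; ∠LUB = 56.30° ✓; |UB| = 22.20 ✗.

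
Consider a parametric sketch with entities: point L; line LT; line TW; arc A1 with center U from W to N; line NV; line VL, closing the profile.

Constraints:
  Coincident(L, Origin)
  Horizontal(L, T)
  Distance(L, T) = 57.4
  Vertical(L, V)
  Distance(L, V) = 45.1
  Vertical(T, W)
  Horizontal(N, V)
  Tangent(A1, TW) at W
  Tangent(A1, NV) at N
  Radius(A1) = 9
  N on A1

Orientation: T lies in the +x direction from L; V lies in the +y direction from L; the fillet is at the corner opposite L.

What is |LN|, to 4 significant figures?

66.16

L is at the origin; L and T share the same y with |LT| = 57.4 and T on the +x side, so T = (57.40, 0.000). L and V share the same x with |LV| = 45.1 and V on the +y side, so V = (0.000, 45.10). The virtual corner opposite L is at (57.40, 45.10). Since A1 is tangent to TW there, UW ⟂ TW and since A1 is tangent to NV there, UN ⟂ NV, with radius 9.0, so the center U sits 9.0 in from both sides at U = (48.40, 36.10). That places the tangent points at W = (57.40, 36.10) on TW and N = (48.40, 45.10) on NV. Then |LN| = |N − L| = 66.16.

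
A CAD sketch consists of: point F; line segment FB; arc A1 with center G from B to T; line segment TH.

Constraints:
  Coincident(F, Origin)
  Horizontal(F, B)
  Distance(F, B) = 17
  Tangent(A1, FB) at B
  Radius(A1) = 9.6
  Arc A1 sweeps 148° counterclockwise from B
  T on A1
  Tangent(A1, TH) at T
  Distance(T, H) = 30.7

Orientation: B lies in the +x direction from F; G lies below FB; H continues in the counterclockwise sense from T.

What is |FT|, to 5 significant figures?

21.370

The tangent condition forces GB to be normal to FB, so G = B + (0, -9.6) = (17.000, -9.6000). On A1, B sits at bearing 90° from G; a 148° counterclockwise sweep puts T at bearing 238°, so T = G + 9.6·(cos 238°, sin 238°) = (11.913, -17.741). Then |FT| = |T − F| = 21.370.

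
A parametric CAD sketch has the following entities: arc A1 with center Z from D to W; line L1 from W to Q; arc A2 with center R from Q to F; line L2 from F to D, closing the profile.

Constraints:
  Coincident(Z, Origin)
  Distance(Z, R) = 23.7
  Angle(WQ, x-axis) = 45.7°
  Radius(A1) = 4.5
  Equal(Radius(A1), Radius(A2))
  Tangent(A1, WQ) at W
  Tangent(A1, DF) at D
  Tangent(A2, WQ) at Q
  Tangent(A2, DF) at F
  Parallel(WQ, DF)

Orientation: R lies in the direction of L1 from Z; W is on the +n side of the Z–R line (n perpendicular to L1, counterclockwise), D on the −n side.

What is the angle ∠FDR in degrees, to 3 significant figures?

10.8°

The slot axis is L1's direction at 45.7°, so u = (cos 45.7°, sin 45.7°) = (0.698, 0.716) and n = (−sin 45.7°, cos 45.7°) = (-0.716, 0.698). Z is at the origin and R lies 23.7 along u from Z, so R = 23.7·u = (16.6, 17.0). Tangency of A1 to both parallel lines with radius 4.5 puts W and D at Z ± 4.5·n: W = (-3.22, 3.14), D = (3.22, -3.14). Equal radii place Q and F the same way about R: Q = R + 4.5·n = (13.3, 20.1), F = R − 4.5·n = (19.8, 13.8). Then cos ∠FDR = DF·DR / (|DF||DR|), giving 10.8°.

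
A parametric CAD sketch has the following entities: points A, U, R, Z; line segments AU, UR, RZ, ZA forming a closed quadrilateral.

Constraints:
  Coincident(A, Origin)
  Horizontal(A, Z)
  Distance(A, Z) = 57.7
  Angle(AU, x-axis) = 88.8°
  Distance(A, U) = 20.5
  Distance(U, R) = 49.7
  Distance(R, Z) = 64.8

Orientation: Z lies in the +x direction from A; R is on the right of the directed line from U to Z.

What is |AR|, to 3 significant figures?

29.2

Checks: |UR| = 49.70 ✓; |RZ| = 64.80 ✓.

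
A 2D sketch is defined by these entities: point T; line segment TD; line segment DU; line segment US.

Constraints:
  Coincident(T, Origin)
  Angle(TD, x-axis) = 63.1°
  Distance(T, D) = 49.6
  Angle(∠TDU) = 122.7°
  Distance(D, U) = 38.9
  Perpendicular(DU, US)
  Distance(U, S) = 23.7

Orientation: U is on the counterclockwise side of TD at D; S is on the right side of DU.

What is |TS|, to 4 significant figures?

92.73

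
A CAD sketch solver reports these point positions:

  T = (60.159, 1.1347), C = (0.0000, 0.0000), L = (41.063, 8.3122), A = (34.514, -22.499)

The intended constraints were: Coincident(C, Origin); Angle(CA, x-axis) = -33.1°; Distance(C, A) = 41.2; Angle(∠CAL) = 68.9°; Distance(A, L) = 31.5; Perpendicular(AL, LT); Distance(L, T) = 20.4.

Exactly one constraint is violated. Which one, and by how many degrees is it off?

Perpendicular(AL, LT) — off by 8.60°.

C = (0.00, 0.00) ✓; CA at -33.10° ✓; |CA| = 41.20 ✓; ∠CAL = 68.90° ✓; |AL| = 31.50 ✓; ∠(AL, LT) = 98.60° ✗; |LT| = 20.40 ✓.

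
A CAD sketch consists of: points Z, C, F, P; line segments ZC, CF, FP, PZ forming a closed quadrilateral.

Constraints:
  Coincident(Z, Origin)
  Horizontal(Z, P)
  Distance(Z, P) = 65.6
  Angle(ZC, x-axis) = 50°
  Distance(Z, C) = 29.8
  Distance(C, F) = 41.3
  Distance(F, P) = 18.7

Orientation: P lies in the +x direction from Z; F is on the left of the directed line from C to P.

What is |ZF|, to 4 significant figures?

62.76

Z is at the origin; Z and P share the same y with |ZP| = 65.6 and P in +x, so P = (65.6, 0). ZC runs at 50.0° with |ZC| = 29.8, so C = (19.16, 22.83). F is determined by |CF| = 41.3 and |FP| = 18.7 together: it lies at the intersection of circle(C, 41.3) and circle(P, 18.7). With |CP| = 51.75, the foot of the radical line on CP is 38.98 from C and the perpendicular offset is √(41.3² − 38.98²) = 13.66. Taking the left-of-CP solution: F = (60.16, 17.89).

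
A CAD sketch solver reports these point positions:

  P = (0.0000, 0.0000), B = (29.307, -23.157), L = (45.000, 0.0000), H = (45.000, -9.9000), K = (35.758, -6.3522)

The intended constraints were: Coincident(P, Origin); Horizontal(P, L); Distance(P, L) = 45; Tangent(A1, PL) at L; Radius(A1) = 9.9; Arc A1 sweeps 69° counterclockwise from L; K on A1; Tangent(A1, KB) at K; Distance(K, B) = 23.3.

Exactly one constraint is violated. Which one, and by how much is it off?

Distance(K, B) = 23.3 — off by 5.30.

P = (0.00, 0.00) ✓; P.y = 0.00, L.y = 0.00 ✓; |PL| = 45.00 ✓; ∠(HL, LP) = 90.00° ✓; |HL| = 9.900 ✓; bearing(H→K) − bearing(H→L) = 69.00° ✓; |HK| = 9.900 ✓; ∠(HK, KB) = 90.00° ✓; |KB| = 18.00 ✗.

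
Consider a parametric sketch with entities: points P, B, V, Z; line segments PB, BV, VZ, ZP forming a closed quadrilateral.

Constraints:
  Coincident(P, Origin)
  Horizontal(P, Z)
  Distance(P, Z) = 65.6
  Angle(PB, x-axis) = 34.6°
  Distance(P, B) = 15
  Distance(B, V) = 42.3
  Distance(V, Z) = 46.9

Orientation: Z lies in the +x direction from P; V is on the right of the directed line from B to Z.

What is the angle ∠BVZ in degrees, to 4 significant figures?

74.20°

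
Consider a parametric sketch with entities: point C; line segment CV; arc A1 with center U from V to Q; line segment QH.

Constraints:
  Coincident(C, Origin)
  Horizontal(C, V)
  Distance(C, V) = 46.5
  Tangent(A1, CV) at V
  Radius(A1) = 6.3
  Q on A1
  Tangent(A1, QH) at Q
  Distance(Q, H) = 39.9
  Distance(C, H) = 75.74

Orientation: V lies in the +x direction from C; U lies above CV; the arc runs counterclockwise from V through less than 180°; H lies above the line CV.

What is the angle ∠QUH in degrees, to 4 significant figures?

81.03°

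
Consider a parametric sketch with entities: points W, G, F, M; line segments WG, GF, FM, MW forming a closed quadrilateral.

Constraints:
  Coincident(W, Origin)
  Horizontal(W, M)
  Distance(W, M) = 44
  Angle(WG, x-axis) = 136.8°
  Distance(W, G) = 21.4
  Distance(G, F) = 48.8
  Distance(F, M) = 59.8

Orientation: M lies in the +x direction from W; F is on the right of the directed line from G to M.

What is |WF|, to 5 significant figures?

33.649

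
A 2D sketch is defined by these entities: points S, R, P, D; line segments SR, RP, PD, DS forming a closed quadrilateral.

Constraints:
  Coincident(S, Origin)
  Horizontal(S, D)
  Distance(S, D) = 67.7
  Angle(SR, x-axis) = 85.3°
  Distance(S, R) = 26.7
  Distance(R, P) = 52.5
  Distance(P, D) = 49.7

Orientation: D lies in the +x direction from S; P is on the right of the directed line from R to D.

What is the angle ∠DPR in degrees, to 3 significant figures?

87.5°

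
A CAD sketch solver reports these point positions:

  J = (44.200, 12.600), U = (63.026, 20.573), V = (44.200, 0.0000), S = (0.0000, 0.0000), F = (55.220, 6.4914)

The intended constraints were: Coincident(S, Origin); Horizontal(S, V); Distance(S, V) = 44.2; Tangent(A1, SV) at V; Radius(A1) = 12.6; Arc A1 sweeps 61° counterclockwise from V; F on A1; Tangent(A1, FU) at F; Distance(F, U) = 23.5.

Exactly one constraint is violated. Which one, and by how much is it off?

Distance(F, U) = 23.5 — off by 7.40.

S = (0.00, 0.00) ✓; S.y = 0.00, V.y = 0.00 ✓; |SV| = 44.20 ✓; ∠(JV, VS) = 90.00° ✓; |JV| = 12.60 ✓; bearing(J→F) − bearing(J→V) = 61.00° ✓; |JF| = 12.60 ✓; ∠(JF, FU) = 90.00° ✓; |FU| = 16.10 ✗.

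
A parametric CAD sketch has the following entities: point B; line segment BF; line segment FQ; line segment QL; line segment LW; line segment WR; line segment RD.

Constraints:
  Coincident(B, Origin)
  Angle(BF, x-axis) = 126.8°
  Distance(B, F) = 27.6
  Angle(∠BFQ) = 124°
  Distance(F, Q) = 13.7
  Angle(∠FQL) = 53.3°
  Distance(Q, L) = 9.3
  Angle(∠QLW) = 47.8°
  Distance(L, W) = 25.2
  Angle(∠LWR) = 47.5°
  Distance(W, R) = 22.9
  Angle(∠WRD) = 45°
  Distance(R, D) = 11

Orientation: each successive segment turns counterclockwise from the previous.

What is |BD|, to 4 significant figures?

37.65

∠LWR = 47.5° gives WR at -145.8° from the x-axis; with |WR| = 22.9, R = (-39.60, 26.32). ∠WRD = 45.0° gives RD at -10.80° from the x-axis; with |RD| = 11.0, D = (-28.80, 24.26). Then |BD| = |D − B| = 37.65.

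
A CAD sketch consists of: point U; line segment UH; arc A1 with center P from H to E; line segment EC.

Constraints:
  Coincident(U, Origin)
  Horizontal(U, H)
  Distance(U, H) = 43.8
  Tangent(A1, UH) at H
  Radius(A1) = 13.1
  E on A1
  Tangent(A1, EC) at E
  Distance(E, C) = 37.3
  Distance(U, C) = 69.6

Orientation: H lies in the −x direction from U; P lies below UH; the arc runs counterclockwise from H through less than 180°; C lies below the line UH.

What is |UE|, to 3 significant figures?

58.8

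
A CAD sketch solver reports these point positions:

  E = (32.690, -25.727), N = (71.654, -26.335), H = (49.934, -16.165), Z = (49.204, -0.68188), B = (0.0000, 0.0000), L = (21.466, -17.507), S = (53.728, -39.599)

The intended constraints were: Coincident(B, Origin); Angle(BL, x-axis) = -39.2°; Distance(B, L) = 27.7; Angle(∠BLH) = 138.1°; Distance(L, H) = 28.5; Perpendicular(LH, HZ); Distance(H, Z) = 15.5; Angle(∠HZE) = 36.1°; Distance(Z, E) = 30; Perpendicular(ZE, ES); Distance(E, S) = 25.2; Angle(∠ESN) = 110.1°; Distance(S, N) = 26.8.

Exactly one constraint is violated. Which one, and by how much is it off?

Distance(S, N) = 26.8 — off by 4.50.

B = (0.00, 0.00) ✓; BL at -39.20° ✓; |BL| = 27.70 ✓; ∠BLH = 138.1° ✓; |LH| = 28.50 ✓; ∠(LH, HZ) = 90.00° ✓; |HZ| = 15.50 ✓; ∠HZE = 36.10° ✓; |ZE| = 30.00 ✓; ∠(ZE, ES) = 90.00° ✓; |ES| = 25.20 ✓; ∠ESN = 110.1° ✓; |SN| = 22.30 ✗.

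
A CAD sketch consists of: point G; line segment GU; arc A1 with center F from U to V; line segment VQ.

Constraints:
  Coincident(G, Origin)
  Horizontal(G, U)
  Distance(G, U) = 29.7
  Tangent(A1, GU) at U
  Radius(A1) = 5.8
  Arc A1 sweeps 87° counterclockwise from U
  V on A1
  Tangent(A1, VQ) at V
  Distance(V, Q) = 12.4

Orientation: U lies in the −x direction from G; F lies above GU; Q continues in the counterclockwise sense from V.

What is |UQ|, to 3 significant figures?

19.0

G is at the origin; GU is horizontal with |GU| = 29.7 and U on the −x side, so U = (-29.7, 0.00). A1 meets GU tangentially, so FU is at right angles to GU, so F = U + (0, 5.8) = (-29.7, 5.80). On A1, U sits at bearing -90° from F; an 87° counterclockwise sweep puts V at bearing -3°, so V = F + 5.8·(cos -3°, sin -3°) = (-23.9, 5.50). The tangent condition forces FV to be normal to VQ, so VQ runs along (−sin -3°, cos -3°); with |VQ| = 12.4, Q = (-23.3, 17.9). Then |UQ| = |Q − U| = 19.0.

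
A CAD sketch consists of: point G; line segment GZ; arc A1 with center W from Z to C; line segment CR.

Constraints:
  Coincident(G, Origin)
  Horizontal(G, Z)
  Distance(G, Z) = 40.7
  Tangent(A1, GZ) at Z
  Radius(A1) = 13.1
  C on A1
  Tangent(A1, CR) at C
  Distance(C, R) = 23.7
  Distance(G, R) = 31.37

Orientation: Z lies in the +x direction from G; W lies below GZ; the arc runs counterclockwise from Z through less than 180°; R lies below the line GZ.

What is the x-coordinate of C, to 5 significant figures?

29.572

G is at the origin; GZ is horizontal with |GZ| = 40.7 and Z on the +x side, so Z = (40.700, 0.0000). Tangency of A1 to GZ means the radius WZ is perpendicular to GZ, so W = Z + (0, -13.1) = (40.700, -13.100). Since WC ⟂ CR (tangency), |WR| = √(13.1² + 23.7²) = 27.080 regardless of where C sits on A1. So R lies on both circle(G, 31.37) and circle(W, 27.080); the below-GZ intersection is R = (17.067, -26.321). C is the foot of the tangent from R: C = (29.572, -6.1882).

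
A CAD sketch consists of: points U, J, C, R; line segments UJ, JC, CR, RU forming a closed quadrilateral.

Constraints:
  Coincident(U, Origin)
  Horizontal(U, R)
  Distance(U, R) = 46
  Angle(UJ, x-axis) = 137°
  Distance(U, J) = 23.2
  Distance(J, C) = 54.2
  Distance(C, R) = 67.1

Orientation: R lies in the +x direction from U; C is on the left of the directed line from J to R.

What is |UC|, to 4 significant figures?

61.42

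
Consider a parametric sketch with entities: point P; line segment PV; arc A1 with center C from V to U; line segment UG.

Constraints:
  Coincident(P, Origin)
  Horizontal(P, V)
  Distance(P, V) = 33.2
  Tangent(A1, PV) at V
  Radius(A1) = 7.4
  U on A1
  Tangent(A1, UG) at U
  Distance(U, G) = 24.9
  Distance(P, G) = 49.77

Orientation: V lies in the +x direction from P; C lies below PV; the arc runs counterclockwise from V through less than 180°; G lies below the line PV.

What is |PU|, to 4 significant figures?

28.55

P is at the origin; PV is horizontal with |PV| = 33.2 and V on the +x side, so V = (33.20, 0.000). A1 meets PV tangentially, so CV is at right angles to PV, so C = V + (0, -7.4) = (33.20, -7.400). Since CU ⟂ UG (tangency), |CG| = √(7.4² + 24.9²) = 25.98 regardless of where U sits on A1. So G lies on both circle(P, 49.77) and circle(C, 25.98); the below-PV intersection is G = (37.20, -33.07). U is the foot of the tangent from G: U = (26.52, -10.57).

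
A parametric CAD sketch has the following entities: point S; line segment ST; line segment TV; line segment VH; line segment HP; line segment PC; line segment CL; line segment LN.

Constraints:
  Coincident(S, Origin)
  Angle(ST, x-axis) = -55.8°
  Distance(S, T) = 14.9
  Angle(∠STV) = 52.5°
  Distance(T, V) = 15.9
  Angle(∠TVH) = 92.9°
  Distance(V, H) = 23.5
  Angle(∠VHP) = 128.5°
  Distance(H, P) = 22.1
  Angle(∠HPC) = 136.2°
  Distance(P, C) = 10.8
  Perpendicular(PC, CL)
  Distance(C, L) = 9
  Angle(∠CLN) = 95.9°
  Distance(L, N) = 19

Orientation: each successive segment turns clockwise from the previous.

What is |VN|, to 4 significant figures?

28.32

The perpendicularity gives CL at right angles to PC, so CL runs at -95.70°; with |CL| = 9.0, L = (19.91, 15.70). ∠CLN = 95.9° gives LN at -179.8° from the x-axis; with |LN| = 19.0, N = (0.9096, 15.63). Then |VN| = |N − V| = 28.32.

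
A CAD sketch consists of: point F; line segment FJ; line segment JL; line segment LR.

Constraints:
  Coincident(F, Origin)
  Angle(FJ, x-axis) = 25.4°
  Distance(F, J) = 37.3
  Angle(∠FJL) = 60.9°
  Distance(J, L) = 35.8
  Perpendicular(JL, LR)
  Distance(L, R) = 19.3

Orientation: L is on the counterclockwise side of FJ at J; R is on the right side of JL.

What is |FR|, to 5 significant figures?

54.814

F is at the origin; FJ runs at 25.4° with length 37.3, so J = 37.3·(cos 25.4°, sin 25.4°) = (33.694, 15.999). ∠FJL = 60.9°, so JL runs at 25.4° + (180° − 60.9°) = 144.50° from the x-axis; with |JL| = 35.8, L = J + 35.8·(cos 144.50°, sin 144.50°) = (4.5491, 36.788). JL is perpendicular to LR; with |LR| = 19.3 on the right of JL, R = L + 19.3·(0.58070, 0.81412) = (15.757, 52.501). Then |FR| = |R − F| = 54.814.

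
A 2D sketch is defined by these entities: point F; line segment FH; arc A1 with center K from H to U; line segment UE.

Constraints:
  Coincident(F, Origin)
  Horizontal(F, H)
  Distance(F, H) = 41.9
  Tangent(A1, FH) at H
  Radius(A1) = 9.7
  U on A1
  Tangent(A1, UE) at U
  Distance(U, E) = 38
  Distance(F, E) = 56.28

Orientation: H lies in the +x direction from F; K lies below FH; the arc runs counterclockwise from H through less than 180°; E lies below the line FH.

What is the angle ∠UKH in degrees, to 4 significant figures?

87.54°

Checks: |KU| = 9.700 ✓; ∠(KU, UE) = 90.00° ✓; |UE| = 38.00 ✓; |FE| = 56.28 ✓.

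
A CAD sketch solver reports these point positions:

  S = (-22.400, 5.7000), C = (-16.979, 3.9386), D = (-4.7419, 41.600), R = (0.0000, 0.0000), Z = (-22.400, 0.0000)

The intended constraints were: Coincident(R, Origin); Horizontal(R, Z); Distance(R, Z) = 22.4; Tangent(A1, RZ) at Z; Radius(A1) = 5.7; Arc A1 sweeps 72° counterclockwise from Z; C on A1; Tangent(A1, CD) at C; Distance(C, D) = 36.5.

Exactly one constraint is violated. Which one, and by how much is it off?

Distance(C, D) = 36.5 — off by 3.10.

R = (0.00, 0.00) ✓; R.y = 0.00, Z.y = 0.00 ✓; |RZ| = 22.40 ✓; ∠(SZ, ZR) = 90.00° ✓; |SZ| = 5.700 ✓; bearing(S→C) − bearing(S→Z) = 72.00° ✓; |SC| = 5.700 ✓; ∠(SC, CD) = 90.00° ✓; |CD| = 39.60 ✗.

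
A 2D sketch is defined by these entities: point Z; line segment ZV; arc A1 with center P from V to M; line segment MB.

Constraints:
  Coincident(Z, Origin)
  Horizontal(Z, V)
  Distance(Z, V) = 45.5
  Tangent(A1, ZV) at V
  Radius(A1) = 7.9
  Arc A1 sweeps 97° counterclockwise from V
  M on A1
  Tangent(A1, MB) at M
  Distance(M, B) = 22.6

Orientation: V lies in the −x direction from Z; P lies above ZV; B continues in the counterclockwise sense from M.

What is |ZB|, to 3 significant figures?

51.1

Z is at the origin; ZV is horizontal with |ZV| = 45.5 and V on the −x side, so V = (-45.5, 0.00). Since A1 is tangent to ZV there, PV ⟂ ZV, so P = V + (0, 7.9) = (-45.5, 7.90). On A1, V sits at bearing -90° from P; a 97° counterclockwise sweep puts M at bearing 7°, so M = P + 7.9·(cos 7°, sin 7°) = (-37.7, 8.86). A1 meets MB tangentially, so PM is at right angles to MB, so MB runs along (−sin 7°, cos 7°); with |MB| = 22.6, B = (-40.4, 31.3). Then |ZB| = |B − Z| = 51.1.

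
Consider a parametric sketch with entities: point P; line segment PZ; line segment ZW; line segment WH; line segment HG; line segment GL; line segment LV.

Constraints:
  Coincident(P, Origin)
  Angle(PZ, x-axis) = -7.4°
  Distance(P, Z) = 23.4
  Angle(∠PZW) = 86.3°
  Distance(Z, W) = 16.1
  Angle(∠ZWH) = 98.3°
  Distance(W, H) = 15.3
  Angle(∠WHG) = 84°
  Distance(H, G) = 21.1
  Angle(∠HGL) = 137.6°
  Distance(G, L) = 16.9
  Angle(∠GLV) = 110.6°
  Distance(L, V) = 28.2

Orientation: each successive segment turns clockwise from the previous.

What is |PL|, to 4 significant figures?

25.09

P is at the origin; PZ runs at -7.4° with length 23.4, so Z = (23.21, -3.014). ∠PZW = 86.3° gives ZW at -101.1° from the x-axis; with |ZW| = 16.1, W = (20.11, -18.81). ∠ZWH = 98.3° gives WH at 177.2° from the x-axis; with |WH| = 15.3, H = (4.824, -18.07). ∠WHG = 84.0° gives HG at 81.20° from the x-axis; with |HG| = 21.1, G = (8.052, 2.786). ∠HGL = 137.6° gives GL at 38.80° from the x-axis; with |GL| = 16.9, L = (21.22, 13.38). Then |PL| = |L − P| = 25.09.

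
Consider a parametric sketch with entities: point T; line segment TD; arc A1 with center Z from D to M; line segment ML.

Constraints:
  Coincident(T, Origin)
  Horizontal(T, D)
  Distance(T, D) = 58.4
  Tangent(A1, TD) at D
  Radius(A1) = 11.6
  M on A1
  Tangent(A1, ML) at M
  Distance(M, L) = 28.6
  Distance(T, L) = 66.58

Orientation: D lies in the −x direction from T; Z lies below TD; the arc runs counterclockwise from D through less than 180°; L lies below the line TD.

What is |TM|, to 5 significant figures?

70.359

Checks: |ZM| = 11.60 ✓; ∠(ZM, ML) = 90.00° ✓; |ML| = 28.60 ✓; |TL| = 66.58 ✓.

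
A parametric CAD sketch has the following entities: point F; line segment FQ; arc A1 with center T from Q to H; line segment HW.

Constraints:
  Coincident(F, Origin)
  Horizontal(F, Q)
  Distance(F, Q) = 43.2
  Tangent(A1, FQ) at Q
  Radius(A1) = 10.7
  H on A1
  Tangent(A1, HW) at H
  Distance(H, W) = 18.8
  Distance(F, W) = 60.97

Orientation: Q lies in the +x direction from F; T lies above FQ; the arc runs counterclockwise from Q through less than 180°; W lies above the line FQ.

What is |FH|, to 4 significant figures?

55.03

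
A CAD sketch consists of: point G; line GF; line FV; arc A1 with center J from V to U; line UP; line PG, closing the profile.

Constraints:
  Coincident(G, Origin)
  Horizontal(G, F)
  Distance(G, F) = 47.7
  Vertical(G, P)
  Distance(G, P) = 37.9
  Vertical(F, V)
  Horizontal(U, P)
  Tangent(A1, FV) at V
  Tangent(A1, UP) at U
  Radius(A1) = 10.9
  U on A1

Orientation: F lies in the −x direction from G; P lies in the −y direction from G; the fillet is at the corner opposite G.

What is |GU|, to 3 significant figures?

52.8

The virtual corner opposite G is at (-47.7, -37.9). Since A1 is tangent to FV there, JV ⟂ FV and the tangent condition forces JU to be normal to UP, with radius 10.9, so the center J sits 10.9 in from both sides at J = (-36.8, -27.0). That places the tangent points at V = (-47.7, -27.0) on FV and U = (-36.8, -37.9) on UP. Then |GU| = |U − G| = 52.8.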